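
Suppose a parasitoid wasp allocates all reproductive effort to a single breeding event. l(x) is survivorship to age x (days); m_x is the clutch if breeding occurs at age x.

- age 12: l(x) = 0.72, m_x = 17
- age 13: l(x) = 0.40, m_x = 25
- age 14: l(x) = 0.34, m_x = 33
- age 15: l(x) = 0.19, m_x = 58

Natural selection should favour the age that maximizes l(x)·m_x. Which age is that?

12

Expected offspring if breeding at age x = l(x) × m_x:
  age 12: 0.72 × 17 = 12.240
  age 13: 0.40 × 25 = 10.000
  age 14: 0.34 × 33 = 11.220
  age 15: 0.19 × 58 = 11.020
Maximum at age 12 (12.240).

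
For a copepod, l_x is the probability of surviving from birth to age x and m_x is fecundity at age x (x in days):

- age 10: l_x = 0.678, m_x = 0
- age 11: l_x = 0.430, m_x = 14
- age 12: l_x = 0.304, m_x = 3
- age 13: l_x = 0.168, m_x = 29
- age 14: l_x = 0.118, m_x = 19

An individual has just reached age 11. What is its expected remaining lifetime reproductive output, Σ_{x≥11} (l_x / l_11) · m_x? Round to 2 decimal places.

32.67

l_11 = 0.430. Conditional survival from age 11 to x is l_x / l_11.
  x=11: (0.430/0.430) × 14 = 14.0000
  x=12: (0.304/0.430) × 3 = 2.1209
  x=13: (0.168/0.430) × 29 = 11.3302
  x=14: (0.118/0.430) × 19 = 5.2140
Sum = 14.0000 + 2.1209 + 11.3302 + 5.2140 = 32.6651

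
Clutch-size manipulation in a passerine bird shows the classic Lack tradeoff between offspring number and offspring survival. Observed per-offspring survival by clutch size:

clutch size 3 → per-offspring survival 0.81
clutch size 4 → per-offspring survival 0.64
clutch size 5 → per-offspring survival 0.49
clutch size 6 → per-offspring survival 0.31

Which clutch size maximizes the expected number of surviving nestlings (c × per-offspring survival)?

4

Expected surviving nestlings = c × s(c):
  c=3: 3 × 0.81 = 2.430
  c=4: 4 × 0.64 = 2.560
  c=5: 5 × 0.49 = 2.450
  c=6: 6 × 0.31 = 1.860
Maximum at c = 4 (2.560 surviving nestlings).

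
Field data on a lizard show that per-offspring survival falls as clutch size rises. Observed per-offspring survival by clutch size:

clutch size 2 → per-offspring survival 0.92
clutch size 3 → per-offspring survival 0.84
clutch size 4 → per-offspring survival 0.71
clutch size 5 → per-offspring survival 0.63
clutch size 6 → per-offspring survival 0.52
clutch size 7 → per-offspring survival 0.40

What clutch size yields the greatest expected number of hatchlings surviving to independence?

Expected hatchlings surviving to independence = c × s(c):
  c=2: 2 × 0.92 = 1.840
  c=3: 3 × 0.84 = 2.520
  c=4: 4 × 0.71 = 2.840
  c=5: 5 × 0.63 = 3.150
  c=6: 6 × 0.52 = 3.120
  c=7: 7 × 0.40 = 2.800
Maximum at c = 5 (3.150 hatchlings surviving to independence).

5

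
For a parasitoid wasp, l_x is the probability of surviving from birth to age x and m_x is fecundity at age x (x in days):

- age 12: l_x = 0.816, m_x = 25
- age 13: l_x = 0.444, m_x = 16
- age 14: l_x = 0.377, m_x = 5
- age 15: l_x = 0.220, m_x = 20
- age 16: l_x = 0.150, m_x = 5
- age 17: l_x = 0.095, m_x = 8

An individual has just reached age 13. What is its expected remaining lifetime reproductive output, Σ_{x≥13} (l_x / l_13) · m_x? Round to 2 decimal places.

33.56

l_13 = 0.444. Conditional survival from age 13 to x is l_x / l_13.
  x=13: (0.444/0.444) × 16 = 16.0000
  x=14: (0.377/0.444) × 5 = 4.2455
  x=15: (0.220/0.444) × 20 = 9.9099
  x=16: (0.150/0.444) × 5 = 1.6892
  x=17: (0.095/0.444) × 8 = 1.7117
Sum = 16.0000 + 4.2455 + 9.9099 + 1.6892 + 1.7117 = 33.5563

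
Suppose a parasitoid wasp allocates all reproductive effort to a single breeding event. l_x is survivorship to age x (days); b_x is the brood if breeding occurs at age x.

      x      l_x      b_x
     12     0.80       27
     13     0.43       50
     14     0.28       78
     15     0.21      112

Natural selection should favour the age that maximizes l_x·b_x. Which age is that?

15

Expected offspring if breeding at age x = l_x × b_x:
  age 12: 0.80 × 27 = 21.600
  age 13: 0.43 × 50 = 21.500
  age 14: 0.28 × 78 = 21.840
  age 15: 0.21 × 112 = 23.520
Maximum at age 15 (23.520).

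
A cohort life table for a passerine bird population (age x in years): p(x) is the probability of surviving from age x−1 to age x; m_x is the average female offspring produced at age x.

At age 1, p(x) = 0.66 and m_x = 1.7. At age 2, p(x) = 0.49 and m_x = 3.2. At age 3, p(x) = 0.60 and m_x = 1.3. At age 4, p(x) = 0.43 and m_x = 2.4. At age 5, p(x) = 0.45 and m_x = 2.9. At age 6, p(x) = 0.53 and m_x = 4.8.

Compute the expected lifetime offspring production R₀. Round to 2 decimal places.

2.81

Survivorship from birth: l_x = p_1·p_2·…·p_x.
  l_1 = 0.66000
  l_2 = 0.32340
  l_3 = 0.19404
  l_4 = 0.08344
  l_5 = 0.03755
  l_6 = 0.01990
R₀ = Σ l_x m_x:
  age 1: 0.66000 × 1.7 = 1.1220
  age 2: 0.32340 × 3.2 = 1.0349
  age 3: 0.19404 × 1.3 = 0.2523
  age 4: 0.08344 × 2.4 = 0.2003
  age 5: 0.03755 × 2.9 = 0.1089
  age 6: 0.01990 × 4.8 = 0.0955
R₀ = 1.1220 + 1.0349 + 0.2523 + 0.2003 + 0.1089 + 0.0955 = 2.8138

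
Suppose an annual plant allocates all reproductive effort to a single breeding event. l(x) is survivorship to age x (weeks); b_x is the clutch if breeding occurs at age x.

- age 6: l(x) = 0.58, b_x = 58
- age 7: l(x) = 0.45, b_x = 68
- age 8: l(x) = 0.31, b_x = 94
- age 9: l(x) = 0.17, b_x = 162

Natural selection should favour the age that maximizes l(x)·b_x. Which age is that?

Expected offspring if breeding at age x = l(x) × b_x:
  age 6: 0.58 × 58 = 33.640
  age 7: 0.45 × 68 = 30.600
  age 8: 0.31 × 94 = 29.140
  age 9: 0.17 × 162 = 27.540
Maximum at age 6 (33.640).

6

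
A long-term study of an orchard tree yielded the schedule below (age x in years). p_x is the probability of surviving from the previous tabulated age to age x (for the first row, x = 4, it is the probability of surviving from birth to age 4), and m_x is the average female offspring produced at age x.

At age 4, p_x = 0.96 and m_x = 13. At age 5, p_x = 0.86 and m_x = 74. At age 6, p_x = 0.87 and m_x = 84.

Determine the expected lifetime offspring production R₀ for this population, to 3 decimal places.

133.909

Survivorship from birth: l_x = p_4·p_5·…·p_x.
  l_4 = 0.96000
  l_5 = 0.82560
  l_6 = 0.71827
R₀ = Σ l_x m_x:
  age 4: 0.96000 × 13 = 12.4800
  age 5: 0.82560 × 74 = 61.0944
  age 6: 0.71827 × 84 = 60.3347
R₀ = 12.4800 + 61.0944 + 60.3347 = 133.9091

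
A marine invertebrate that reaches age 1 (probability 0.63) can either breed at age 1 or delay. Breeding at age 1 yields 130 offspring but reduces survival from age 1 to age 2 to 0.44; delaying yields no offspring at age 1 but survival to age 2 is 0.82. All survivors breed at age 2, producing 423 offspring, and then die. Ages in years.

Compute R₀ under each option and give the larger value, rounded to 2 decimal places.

breed at age 1: R₀ = 0.63 × (130 + 0.44 × 423) = 0.63 × 316.1200 = 199.1556
delay to age 2: R₀ = 0.63 × (0.82 × 423) = 0.63 × 346.8600 = 218.5218
Higher: delay to age 2 (218.5218).

218.52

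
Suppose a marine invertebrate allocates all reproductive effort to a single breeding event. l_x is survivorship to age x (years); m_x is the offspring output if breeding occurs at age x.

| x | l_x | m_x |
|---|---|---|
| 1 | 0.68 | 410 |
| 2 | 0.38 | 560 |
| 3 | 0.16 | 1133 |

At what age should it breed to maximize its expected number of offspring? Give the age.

Expected offspring if breeding at age x = l_x × m_x:
  age 1: 0.68 × 410 = 278.800
  age 2: 0.38 × 560 = 212.800
  age 3: 0.16 × 1133 = 181.280
Maximum at age 1 (278.800).

1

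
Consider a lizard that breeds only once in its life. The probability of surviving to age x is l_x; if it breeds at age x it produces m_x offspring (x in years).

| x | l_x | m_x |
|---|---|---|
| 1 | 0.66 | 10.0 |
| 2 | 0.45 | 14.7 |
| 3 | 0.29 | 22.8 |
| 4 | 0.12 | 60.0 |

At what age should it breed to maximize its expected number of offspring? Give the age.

Expected offspring if breeding at age x = l_x × m_x:
  age 1: 0.66 × 10.0 = 6.600
  age 2: 0.45 × 14.7 = 6.615
  age 3: 0.29 × 22.8 = 6.612
  age 4: 0.12 × 60.0 = 7.200
Maximum at age 4 (7.200).

4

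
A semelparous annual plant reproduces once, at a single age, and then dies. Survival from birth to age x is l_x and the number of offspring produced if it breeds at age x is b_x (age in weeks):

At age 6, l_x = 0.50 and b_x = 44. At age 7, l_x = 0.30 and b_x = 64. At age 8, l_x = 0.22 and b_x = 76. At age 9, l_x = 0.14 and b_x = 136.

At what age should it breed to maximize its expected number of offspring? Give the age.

6

Expected offspring if breeding at age x = l_x × b_x:
  age 6: 0.50 × 44 = 22.000
  age 7: 0.30 × 64 = 19.200
  age 8: 0.22 × 76 = 16.720
  age 9: 0.14 × 136 = 19.040
Maximum at age 6 (22.000).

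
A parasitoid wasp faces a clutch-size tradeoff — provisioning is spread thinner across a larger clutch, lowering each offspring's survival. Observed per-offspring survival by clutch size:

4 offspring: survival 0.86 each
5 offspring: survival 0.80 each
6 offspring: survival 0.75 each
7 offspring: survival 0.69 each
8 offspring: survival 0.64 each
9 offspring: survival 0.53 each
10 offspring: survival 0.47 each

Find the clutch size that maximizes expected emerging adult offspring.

Expected emerging adult offspring = c × s(c):
  c=4: 4 × 0.86 = 3.440
  c=5: 5 × 0.80 = 4.000
  c=6: 6 × 0.75 = 4.500
  c=7: 7 × 0.69 = 4.830
  c=8: 8 × 0.64 = 5.120
  c=9: 9 × 0.53 = 4.770
  c=10: 10 × 0.47 = 4.700
Maximum at c = 8 (5.120 emerging adult offspring).

8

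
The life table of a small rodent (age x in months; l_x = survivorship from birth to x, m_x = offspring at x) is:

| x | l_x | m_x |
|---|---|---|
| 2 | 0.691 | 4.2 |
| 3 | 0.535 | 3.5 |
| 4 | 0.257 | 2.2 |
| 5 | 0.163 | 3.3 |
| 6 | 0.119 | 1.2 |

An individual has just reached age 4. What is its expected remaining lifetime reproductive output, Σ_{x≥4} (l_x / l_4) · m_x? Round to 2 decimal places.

4.85

l_4 = 0.257. Conditional survival from age 4 to x is l_x / l_4.
  x=4: (0.257/0.257) × 2.2 = 2.2000
  x=5: (0.163/0.257) × 3.3 = 2.0930
  x=6: (0.119/0.257) × 1.2 = 0.5556
Sum = 2.2000 + 2.0930 + 0.5556 = 4.8486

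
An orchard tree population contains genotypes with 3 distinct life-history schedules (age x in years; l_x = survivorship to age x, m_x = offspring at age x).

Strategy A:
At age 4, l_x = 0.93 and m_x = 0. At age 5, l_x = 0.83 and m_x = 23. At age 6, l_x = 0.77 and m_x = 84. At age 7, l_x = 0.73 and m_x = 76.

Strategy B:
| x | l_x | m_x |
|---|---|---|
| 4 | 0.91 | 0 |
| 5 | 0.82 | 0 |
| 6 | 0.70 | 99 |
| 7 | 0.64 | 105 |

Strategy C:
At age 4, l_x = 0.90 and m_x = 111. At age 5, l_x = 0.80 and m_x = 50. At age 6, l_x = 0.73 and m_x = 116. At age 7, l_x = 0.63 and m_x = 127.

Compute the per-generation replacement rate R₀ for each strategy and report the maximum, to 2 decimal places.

Strategy A: R₀ = 0.93×0 + 0.83×23 + 0.77×84 + 0.73×76 = 139.2500
Strategy B: R₀ = 0.91×0 + 0.82×0 + 0.70×99 + 0.64×105 = 136.5000
Strategy C: R₀ = 0.90×111 + 0.80×50 + 0.73×116 + 0.63×127 = 304.5900
Highest R₀: strategy C with 304.5900.

304.59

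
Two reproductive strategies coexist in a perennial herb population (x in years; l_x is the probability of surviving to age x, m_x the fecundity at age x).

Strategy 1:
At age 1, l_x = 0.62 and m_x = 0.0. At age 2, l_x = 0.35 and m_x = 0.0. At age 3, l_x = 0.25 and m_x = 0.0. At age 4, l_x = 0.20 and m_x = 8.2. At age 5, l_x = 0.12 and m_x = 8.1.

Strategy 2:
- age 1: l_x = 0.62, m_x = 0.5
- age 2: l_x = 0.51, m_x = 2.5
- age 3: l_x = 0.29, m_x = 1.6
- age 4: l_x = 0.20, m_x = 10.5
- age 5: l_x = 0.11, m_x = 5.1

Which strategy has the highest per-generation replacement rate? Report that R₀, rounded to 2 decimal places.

Strategy 1: R₀ = 0.62×0.0 + 0.35×0.0 + 0.25×0.0 + 0.20×8.2 + 0.12×8.1 = 2.6120
Strategy 2: R₀ = 0.62×0.5 + 0.51×2.5 + 0.29×1.6 + 0.20×10.5 + 0.11×5.1 = 4.7100
Highest R₀: strategy 2 with 4.7100.

4.71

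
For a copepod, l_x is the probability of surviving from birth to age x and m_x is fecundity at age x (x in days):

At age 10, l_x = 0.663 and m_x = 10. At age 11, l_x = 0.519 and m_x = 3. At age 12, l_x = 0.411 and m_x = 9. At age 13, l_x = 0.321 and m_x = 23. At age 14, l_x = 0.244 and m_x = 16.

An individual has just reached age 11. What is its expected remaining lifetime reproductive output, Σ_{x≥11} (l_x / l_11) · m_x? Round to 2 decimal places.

31.87

l_11 = 0.519. Conditional survival from age 11 to x is l_x / l_11.
  x=11: (0.519/0.519) × 3 = 3.0000
  x=12: (0.411/0.519) × 9 = 7.1272
  x=13: (0.321/0.519) × 23 = 14.2254
  x=14: (0.244/0.519) × 16 = 7.5222
Sum = 3.0000 + 7.1272 + 14.2254 + 7.5222 = 31.8748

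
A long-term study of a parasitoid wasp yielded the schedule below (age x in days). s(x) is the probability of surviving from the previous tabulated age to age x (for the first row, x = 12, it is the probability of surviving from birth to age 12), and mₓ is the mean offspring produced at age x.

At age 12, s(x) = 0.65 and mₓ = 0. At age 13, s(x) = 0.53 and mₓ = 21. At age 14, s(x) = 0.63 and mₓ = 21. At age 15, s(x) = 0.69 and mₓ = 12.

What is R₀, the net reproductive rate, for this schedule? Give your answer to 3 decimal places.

Survivorship from birth: l_x = s_12·s_13·…·s_x.
  l_12 = 0.65000
  l_13 = 0.34450
  l_14 = 0.21704
  l_15 = 0.14975
R₀ = Σ l_x mₓ:
  age 12: 0.65000 × 0 = 0.0000
  age 13: 0.34450 × 21 = 7.2345
  age 14: 0.21704 × 21 = 4.5578
  age 15: 0.14975 × 12 = 1.7970
R₀ = 0.0000 + 7.2345 + 4.5578 + 1.7970 = 13.5893

13.589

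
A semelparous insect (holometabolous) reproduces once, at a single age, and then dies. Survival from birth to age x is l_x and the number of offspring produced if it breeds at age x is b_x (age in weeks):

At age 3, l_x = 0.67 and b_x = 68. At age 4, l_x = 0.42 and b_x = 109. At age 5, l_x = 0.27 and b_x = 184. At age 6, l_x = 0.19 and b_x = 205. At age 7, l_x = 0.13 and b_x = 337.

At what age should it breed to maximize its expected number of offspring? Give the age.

5

Expected offspring if breeding at age x = l_x × b_x:
  age 3: 0.67 × 68 = 45.560
  age 4: 0.42 × 109 = 45.780
  age 5: 0.27 × 184 = 49.680
  age 6: 0.19 × 205 = 38.950
  age 7: 0.13 × 337 = 43.810
Maximum at age 5 (49.680).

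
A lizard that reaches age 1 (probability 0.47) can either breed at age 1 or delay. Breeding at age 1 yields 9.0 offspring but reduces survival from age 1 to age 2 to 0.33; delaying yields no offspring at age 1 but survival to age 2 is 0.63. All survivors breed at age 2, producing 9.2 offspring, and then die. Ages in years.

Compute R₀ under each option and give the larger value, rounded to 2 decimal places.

breed at age 1: R₀ = 0.47 × (9.0 + 0.33 × 9.2) = 0.47 × 12.0360 = 5.6569
delay to age 2: R₀ = 0.47 × (0.63 × 9.2) = 0.47 × 5.7960 = 2.7241
Higher: breed at age 1 (5.6569).

5.66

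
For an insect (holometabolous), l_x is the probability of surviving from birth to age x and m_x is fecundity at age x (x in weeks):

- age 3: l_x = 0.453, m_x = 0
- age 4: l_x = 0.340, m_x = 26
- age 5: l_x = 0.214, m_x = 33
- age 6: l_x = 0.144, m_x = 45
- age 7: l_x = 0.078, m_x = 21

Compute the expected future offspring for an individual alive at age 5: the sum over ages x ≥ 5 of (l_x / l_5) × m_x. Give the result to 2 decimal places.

l_5 = 0.214. Conditional survival from age 5 to x is l_x / l_5.
  x=5: (0.214/0.214) × 33 = 33.0000
  x=6: (0.144/0.214) × 45 = 30.2804
  x=7: (0.078/0.214) × 21 = 7.6542
Sum = 33.0000 + 30.2804 + 7.6542 = 70.9346

70.93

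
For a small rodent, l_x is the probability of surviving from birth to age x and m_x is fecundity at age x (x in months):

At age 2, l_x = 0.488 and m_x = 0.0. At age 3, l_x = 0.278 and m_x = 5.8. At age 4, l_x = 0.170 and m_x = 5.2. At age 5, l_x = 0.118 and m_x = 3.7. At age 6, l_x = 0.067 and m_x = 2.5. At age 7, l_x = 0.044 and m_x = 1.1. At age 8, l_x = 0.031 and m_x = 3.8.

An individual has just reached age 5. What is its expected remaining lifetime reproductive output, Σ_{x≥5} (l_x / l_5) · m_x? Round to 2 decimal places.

6.53

l_5 = 0.118. Conditional survival from age 5 to x is l_x / l_5.
  x=5: (0.118/0.118) × 3.7 = 3.7000
  x=6: (0.067/0.118) × 2.5 = 1.4195
  x=7: (0.044/0.118) × 1.1 = 0.4102
  x=8: (0.031/0.118) × 3.8 = 0.9983
Sum = 3.7000 + 1.4195 + 0.4102 + 0.9983 = 6.5280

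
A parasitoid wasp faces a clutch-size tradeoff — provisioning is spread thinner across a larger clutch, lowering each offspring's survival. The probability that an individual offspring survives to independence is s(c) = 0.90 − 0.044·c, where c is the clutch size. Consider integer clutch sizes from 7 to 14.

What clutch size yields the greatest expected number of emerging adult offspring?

10

Expected emerging adult offspring = c × s(c):
  c=7: 7 × 0.592 = 4.144
  c=8: 8 × 0.548 = 4.384
  c=9: 9 × 0.504 = 4.536
  c=10: 10 × 0.460 = 4.600
  c=11: 11 × 0.416 = 4.576
  c=12: 12 × 0.372 = 4.464
  c=13: 13 × 0.328 = 4.264
  c=14: 14 × 0.284 = 3.976
Maximum at c = 10 (4.600 emerging adult offspring).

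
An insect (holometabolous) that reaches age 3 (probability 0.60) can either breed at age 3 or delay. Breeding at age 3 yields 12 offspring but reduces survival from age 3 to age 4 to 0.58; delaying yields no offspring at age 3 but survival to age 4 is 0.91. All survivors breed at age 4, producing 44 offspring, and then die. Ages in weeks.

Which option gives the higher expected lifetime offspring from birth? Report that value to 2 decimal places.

24.02

breed at age 3: R₀ = 0.60 × (12 + 0.58 × 44) = 0.60 × 37.5200 = 22.5120
delay to age 4: R₀ = 0.60 × (0.91 × 44) = 0.60 × 40.0400 = 24.0240
Higher: delay to age 4 (24.0240).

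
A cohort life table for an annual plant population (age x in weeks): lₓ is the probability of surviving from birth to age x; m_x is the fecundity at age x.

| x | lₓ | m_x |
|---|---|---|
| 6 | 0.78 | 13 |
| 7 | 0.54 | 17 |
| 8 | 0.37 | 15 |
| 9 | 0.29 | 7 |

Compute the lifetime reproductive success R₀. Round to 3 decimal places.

R₀ = Σ lₓ m_x:
  age 6: 0.78 × 13 = 10.1400
  age 7: 0.54 × 17 = 9.1800
  age 8: 0.37 × 15 = 5.5500
  age 9: 0.29 × 7 = 2.0300
R₀ = 10.1400 + 9.1800 + 5.5500 + 2.0300 = 26.9000

26.900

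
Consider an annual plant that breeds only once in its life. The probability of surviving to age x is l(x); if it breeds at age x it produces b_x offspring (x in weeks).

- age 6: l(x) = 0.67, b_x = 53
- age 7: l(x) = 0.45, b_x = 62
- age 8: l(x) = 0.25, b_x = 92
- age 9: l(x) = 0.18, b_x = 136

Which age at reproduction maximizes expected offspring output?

Expected offspring if breeding at age x = l(x) × b_x:
  age 6: 0.67 × 53 = 35.510
  age 7: 0.45 × 62 = 27.900
  age 8: 0.25 × 92 = 23.000
  age 9: 0.18 × 136 = 24.480
Maximum at age 6 (35.510).

6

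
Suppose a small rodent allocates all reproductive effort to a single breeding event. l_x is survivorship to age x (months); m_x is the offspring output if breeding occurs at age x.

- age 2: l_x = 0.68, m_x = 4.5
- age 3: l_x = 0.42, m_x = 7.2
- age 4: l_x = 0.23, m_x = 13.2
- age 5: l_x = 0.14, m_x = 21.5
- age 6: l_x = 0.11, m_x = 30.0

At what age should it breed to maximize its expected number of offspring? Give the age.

6

Expected offspring if breeding at age x = l_x × m_x:
  age 2: 0.68 × 4.5 = 3.060
  age 3: 0.42 × 7.2 = 3.024
  age 4: 0.23 × 13.2 = 3.036
  age 5: 0.14 × 21.5 = 3.010
  age 6: 0.11 × 30.0 = 3.300
Maximum at age 6 (3.300).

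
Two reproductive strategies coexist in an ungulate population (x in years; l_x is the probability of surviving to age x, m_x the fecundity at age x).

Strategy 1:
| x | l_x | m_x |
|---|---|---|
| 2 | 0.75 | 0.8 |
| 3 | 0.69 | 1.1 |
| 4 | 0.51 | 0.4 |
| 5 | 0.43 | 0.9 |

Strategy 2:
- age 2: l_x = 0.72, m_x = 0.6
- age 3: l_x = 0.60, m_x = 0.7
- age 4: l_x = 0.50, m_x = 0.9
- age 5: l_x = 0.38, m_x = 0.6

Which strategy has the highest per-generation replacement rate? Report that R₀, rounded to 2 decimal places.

1.95

Strategy 1: R₀ = 0.75×0.8 + 0.69×1.1 + 0.51×0.4 + 0.43×0.9 = 1.9500
Strategy 2: R₀ = 0.72×0.6 + 0.60×0.7 + 0.50×0.9 + 0.38×0.6 = 1.5300
Highest R₀: strategy 1 with 1.9500.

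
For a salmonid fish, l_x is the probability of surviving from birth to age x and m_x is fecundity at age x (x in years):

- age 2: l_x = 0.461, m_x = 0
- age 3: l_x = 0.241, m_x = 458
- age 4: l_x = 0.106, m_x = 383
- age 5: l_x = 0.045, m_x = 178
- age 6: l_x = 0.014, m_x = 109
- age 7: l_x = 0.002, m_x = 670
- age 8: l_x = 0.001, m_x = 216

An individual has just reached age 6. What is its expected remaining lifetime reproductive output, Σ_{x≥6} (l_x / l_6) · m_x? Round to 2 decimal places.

l_6 = 0.014. Conditional survival from age 6 to x is l_x / l_6.
  x=6: (0.014/0.014) × 109 = 109.0000
  x=7: (0.002/0.014) × 670 = 95.7143
  x=8: (0.001/0.014) × 216 = 15.4286
Sum = 109.0000 + 95.7143 + 15.4286 = 220.1429

220.14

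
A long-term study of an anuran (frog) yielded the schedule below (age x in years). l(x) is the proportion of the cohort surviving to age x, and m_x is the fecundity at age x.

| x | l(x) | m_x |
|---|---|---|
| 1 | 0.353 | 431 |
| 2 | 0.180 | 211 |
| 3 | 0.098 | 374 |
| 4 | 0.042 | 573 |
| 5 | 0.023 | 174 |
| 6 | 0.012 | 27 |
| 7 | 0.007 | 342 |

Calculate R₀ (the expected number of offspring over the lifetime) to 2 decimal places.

R₀ = Σ l(x) m_x:
  age 1: 0.353 × 431 = 152.1430
  age 2: 0.180 × 211 = 37.9800
  age 3: 0.098 × 374 = 36.6520
  age 4: 0.042 × 573 = 24.0660
  age 5: 0.023 × 174 = 4.0020
  age 6: 0.012 × 27 = 0.3240
  age 7: 0.007 × 342 = 2.3940
R₀ = 152.1430 + 37.9800 + 36.6520 + 24.0660 + 4.0020 + 0.3240 + 2.3940 = 257.5610

257.56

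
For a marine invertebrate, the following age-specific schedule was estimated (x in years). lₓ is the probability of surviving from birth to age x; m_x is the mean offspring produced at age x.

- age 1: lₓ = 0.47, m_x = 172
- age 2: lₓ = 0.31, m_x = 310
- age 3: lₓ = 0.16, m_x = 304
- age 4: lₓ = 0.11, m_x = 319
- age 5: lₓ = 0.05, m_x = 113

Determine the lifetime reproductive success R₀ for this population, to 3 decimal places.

266.320

R₀ = Σ lₓ m_x:
  age 1: 0.47 × 172 = 80.8400
  age 2: 0.31 × 310 = 96.1000
  age 3: 0.16 × 304 = 48.6400
  age 4: 0.11 × 319 = 35.0900
  age 5: 0.05 × 113 = 5.6500
R₀ = 80.8400 + 96.1000 + 48.6400 + 35.0900 + 5.6500 = 266.3200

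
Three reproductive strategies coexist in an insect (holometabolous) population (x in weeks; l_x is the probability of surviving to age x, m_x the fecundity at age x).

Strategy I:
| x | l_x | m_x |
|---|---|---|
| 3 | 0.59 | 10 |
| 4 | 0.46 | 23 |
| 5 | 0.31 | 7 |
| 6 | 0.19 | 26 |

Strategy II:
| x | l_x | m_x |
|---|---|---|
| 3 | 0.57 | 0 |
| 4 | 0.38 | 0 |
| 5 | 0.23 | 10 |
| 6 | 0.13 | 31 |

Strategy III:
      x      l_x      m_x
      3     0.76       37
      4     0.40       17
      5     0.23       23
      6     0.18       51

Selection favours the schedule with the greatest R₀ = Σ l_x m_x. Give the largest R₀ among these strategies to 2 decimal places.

Strategy I: R₀ = 0.59×10 + 0.46×23 + 0.31×7 + 0.19×26 = 23.5900
Strategy II: R₀ = 0.57×0 + 0.38×0 + 0.23×10 + 0.13×31 = 6.3300
Strategy III: R₀ = 0.76×37 + 0.40×17 + 0.23×23 + 0.18×51 = 49.3900
Highest R₀: strategy III with 49.3900.

49.39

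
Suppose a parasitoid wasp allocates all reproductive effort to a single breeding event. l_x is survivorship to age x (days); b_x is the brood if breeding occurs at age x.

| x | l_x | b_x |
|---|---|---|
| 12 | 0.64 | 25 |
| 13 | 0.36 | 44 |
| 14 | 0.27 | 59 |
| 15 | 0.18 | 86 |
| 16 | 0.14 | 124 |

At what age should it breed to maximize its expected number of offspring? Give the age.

16

Expected offspring if breeding at age x = l_x × b_x:
  age 12: 0.64 × 25 = 16.000
  age 13: 0.36 × 44 = 15.840
  age 14: 0.27 × 59 = 15.930
  age 15: 0.18 × 86 = 15.480
  age 16: 0.14 × 124 = 17.360
Maximum at age 16 (17.360).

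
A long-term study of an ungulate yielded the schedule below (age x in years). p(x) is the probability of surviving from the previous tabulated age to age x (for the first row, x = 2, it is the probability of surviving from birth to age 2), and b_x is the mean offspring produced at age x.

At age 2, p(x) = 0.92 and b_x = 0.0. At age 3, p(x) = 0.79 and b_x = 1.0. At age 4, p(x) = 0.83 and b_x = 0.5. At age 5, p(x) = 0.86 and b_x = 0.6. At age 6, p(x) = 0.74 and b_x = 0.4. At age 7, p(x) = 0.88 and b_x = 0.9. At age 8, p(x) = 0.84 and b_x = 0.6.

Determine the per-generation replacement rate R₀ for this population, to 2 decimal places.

1.97

Survivorship from birth: l_x = p_2·p_3·…·p_x.
  l_2 = 0.92000
  l_3 = 0.72680
  l_4 = 0.60324
  l_5 = 0.51879
  l_6 = 0.38390
  l_7 = 0.33784
  l_8 = 0.28378
R₀ = Σ l_x b_x:
  age 2: 0.92000 × 0.0 = 0.0000
  age 3: 0.72680 × 1.0 = 0.7268
  age 4: 0.60324 × 0.5 = 0.3016
  age 5: 0.51879 × 0.6 = 0.3113
  age 6: 0.38390 × 0.4 = 0.1536
  age 7: 0.33784 × 0.9 = 0.3041
  age 8: 0.28378 × 0.6 = 0.1703
R₀ = 0.0000 + 0.7268 + 0.3016 + 0.3113 + 0.1536 + 0.3041 + 0.1703 = 1.9676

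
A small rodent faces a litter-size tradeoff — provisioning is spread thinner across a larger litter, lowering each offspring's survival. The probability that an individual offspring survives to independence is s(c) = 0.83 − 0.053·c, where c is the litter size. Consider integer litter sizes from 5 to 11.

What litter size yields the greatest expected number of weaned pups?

8

Expected weaned pups = c × s(c):
  c=5: 5 × 0.565 = 2.825
  c=6: 6 × 0.512 = 3.072
  c=7: 7 × 0.459 = 3.213
  c=8: 8 × 0.406 = 3.248
  c=9: 9 × 0.353 = 3.177
  c=10: 10 × 0.300 = 3.000
  c=11: 11 × 0.247 = 2.717
Maximum at c = 8 (3.248 weaned pups).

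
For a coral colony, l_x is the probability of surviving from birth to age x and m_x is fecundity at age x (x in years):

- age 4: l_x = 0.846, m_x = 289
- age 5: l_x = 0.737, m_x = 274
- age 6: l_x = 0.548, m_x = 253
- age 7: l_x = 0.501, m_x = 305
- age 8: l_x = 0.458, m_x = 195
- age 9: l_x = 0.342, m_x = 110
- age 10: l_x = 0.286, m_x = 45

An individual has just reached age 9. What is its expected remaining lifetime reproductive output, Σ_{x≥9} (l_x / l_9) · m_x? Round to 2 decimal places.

147.63

l_9 = 0.342. Conditional survival from age 9 to x is l_x / l_9.
  x=9: (0.342/0.342) × 110 = 110.0000
  x=10: (0.286/0.342) × 45 = 37.6316
Sum = 110.0000 + 37.6316 = 147.6316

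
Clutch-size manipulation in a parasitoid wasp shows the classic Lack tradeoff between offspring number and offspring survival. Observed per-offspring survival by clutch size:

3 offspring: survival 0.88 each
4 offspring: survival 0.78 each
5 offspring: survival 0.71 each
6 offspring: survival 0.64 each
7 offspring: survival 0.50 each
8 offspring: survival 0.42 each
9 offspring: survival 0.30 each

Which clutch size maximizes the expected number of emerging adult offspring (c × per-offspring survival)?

Expected emerging adult offspring = c × s(c):
  c=3: 3 × 0.88 = 2.640
  c=4: 4 × 0.78 = 3.120
  c=5: 5 × 0.71 = 3.550
  c=6: 6 × 0.64 = 3.840
  c=7: 7 × 0.50 = 3.500
  c=8: 8 × 0.42 = 3.360
  c=9: 9 × 0.30 = 2.700
Maximum at c = 6 (3.840 emerging adult offspring).

6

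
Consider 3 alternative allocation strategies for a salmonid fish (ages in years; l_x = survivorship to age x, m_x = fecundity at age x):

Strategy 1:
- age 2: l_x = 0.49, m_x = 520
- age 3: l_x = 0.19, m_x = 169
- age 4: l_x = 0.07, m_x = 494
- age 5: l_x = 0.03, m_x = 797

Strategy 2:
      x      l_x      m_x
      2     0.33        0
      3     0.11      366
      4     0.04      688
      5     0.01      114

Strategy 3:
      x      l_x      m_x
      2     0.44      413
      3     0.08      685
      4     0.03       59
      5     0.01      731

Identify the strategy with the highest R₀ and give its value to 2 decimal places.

Strategy 1: R₀ = 0.49×520 + 0.19×169 + 0.07×494 + 0.03×797 = 345.4000
Strategy 2: R₀ = 0.33×0 + 0.11×366 + 0.04×688 + 0.01×114 = 68.9200
Strategy 3: R₀ = 0.44×413 + 0.08×685 + 0.03×59 + 0.01×731 = 245.6000
Highest R₀: strategy 1 with 345.4000.

345.40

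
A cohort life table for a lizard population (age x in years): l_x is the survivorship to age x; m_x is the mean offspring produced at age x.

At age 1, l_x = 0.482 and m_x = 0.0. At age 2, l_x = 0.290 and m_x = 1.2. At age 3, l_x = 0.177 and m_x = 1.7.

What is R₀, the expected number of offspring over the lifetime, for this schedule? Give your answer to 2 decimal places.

R₀ = Σ l_x m_x:
  age 1: 0.482 × 0.0 = 0.0000
  age 2: 0.290 × 1.2 = 0.3480
  age 3: 0.177 × 1.7 = 0.3009
R₀ = 0.0000 + 0.3480 + 0.3009 = 0.6489

0.65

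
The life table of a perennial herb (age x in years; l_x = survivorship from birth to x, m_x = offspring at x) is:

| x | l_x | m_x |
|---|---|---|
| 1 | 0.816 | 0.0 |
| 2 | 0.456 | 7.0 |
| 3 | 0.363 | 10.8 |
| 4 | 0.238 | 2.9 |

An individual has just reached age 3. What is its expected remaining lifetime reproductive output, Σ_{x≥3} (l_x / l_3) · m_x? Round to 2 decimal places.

l_3 = 0.363. Conditional survival from age 3 to x is l_x / l_3.
  x=3: (0.363/0.363) × 10.8 = 10.8000
  x=4: (0.238/0.363) × 2.9 = 1.9014
Sum = 10.8000 + 1.9014 = 12.7014

12.70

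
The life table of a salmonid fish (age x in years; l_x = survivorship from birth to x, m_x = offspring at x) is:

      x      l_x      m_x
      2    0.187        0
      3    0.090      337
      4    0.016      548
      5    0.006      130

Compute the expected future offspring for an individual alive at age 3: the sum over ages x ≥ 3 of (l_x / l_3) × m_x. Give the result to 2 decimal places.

l_3 = 0.090. Conditional survival from age 3 to x is l_x / l_3.
  x=3: (0.090/0.090) × 337 = 337.0000
  x=4: (0.016/0.090) × 548 = 97.4222
  x=5: (0.006/0.090) × 130 = 8.6667
Sum = 337.0000 + 97.4222 + 8.6667 = 443.0889

443.09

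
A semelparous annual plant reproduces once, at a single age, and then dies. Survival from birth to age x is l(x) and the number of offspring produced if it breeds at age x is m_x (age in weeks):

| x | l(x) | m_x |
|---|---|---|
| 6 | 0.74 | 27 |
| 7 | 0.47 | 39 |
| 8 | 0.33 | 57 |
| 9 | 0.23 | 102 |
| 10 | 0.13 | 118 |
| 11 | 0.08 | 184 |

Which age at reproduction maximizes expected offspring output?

9

Expected offspring if breeding at age x = l(x) × m_x:
  age 6: 0.74 × 27 = 19.980
  age 7: 0.47 × 39 = 18.330
  age 8: 0.33 × 57 = 18.810
  age 9: 0.23 × 102 = 23.460
  age 10: 0.13 × 118 = 15.340
  age 11: 0.08 × 184 = 14.720
Maximum at age 9 (23.460).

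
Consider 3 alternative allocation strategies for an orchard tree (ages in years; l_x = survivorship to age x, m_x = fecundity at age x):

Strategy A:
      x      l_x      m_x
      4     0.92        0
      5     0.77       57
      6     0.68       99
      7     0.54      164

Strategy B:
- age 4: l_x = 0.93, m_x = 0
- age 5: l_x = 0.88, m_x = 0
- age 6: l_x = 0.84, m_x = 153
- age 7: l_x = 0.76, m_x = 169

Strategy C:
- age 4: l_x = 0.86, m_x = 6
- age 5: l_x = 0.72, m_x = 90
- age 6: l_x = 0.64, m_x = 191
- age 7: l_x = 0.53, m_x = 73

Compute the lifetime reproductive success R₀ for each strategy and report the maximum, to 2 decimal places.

256.96

Strategy A: R₀ = 0.92×0 + 0.77×57 + 0.68×99 + 0.54×164 = 199.7700
Strategy B: R₀ = 0.93×0 + 0.88×0 + 0.84×153 + 0.76×169 = 256.9600
Strategy C: R₀ = 0.86×6 + 0.72×90 + 0.64×191 + 0.53×73 = 230.8900
Highest R₀: strategy B with 256.9600.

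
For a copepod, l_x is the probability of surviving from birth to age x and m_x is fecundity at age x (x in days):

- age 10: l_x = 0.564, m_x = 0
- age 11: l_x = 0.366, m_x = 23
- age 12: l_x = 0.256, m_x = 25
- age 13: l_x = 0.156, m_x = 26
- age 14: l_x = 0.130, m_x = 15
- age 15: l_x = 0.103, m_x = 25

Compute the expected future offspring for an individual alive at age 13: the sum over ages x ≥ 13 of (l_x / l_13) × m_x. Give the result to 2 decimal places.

l_13 = 0.156. Conditional survival from age 13 to x is l_x / l_13.
  x=13: (0.156/0.156) × 26 = 26.0000
  x=14: (0.130/0.156) × 15 = 12.5000
  x=15: (0.103/0.156) × 25 = 16.5064
Sum = 26.0000 + 12.5000 + 16.5064 = 55.0064

55.01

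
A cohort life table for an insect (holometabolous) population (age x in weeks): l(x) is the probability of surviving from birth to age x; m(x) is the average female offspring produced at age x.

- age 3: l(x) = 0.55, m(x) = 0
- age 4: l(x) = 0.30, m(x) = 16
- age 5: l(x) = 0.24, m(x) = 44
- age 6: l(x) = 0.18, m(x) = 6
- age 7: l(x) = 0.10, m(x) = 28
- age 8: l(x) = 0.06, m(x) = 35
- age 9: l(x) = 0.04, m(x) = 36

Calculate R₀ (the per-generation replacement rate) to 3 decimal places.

22.780

R₀ = Σ l(x) m(x):
  age 3: 0.55 × 0 = 0.0000
  age 4: 0.30 × 16 = 4.8000
  age 5: 0.24 × 44 = 10.5600
  age 6: 0.18 × 6 = 1.0800
  age 7: 0.10 × 28 = 2.8000
  age 8: 0.06 × 35 = 2.1000
  age 9: 0.04 × 36 = 1.4400
R₀ = 0.0000 + 4.8000 + 10.5600 + 1.0800 + 2.8000 + 2.1000 + 1.4400 = 22.7800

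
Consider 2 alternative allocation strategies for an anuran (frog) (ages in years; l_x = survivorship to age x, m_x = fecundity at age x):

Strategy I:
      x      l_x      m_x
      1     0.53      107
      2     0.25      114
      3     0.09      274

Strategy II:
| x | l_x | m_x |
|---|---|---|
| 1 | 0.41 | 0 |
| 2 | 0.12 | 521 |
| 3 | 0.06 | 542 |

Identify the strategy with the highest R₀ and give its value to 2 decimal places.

109.87

Strategy I: R₀ = 0.53×107 + 0.25×114 + 0.09×274 = 109.8700
Strategy II: R₀ = 0.41×0 + 0.12×521 + 0.06×542 = 95.0400
Highest R₀: strategy I with 109.8700.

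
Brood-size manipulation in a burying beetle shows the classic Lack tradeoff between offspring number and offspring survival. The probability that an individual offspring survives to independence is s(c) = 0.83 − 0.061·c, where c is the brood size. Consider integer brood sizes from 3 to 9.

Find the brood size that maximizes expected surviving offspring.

7

Expected surviving offspring = c × s(c):
  c=3: 3 × 0.647 = 1.941
  c=4: 4 × 0.586 = 2.344
  c=5: 5 × 0.525 = 2.625
  c=6: 6 × 0.464 = 2.784
  c=7: 7 × 0.403 = 2.821
  c=8: 8 × 0.342 = 2.736
  c=9: 9 × 0.281 = 2.529
Maximum at c = 7 (2.821 surviving offspring).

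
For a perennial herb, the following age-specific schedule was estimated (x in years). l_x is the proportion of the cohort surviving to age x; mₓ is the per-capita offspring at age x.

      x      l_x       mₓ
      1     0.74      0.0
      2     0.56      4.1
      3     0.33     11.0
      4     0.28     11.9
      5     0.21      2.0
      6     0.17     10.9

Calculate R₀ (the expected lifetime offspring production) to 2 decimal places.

11.53

R₀ = Σ l_x mₓ:
  age 1: 0.74 × 0.0 = 0.0000
  age 2: 0.56 × 4.1 = 2.2960
  age 3: 0.33 × 11.0 = 3.6300
  age 4: 0.28 × 11.9 = 3.3320
  age 5: 0.21 × 2.0 = 0.4200
  age 6: 0.17 × 10.9 = 1.8530
R₀ = 0.0000 + 2.2960 + 3.6300 + 3.3320 + 0.4200 + 1.8530 = 11.5310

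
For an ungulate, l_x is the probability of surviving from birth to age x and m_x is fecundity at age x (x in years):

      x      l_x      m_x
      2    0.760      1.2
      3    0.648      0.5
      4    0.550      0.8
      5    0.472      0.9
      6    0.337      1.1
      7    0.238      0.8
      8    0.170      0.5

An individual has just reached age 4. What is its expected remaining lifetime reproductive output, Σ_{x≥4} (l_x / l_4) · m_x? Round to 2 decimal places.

l_4 = 0.550. Conditional survival from age 4 to x is l_x / l_4.
  x=4: (0.550/0.550) × 0.8 = 0.8000
  x=5: (0.472/0.550) × 0.9 = 0.7724
  x=6: (0.337/0.550) × 1.1 = 0.6740
  x=7: (0.238/0.550) × 0.8 = 0.3462
  x=8: (0.170/0.550) × 0.5 = 0.1545
Sum = 0.8000 + 0.7724 + 0.6740 + 0.3462 + 0.1545 = 2.7471

2.75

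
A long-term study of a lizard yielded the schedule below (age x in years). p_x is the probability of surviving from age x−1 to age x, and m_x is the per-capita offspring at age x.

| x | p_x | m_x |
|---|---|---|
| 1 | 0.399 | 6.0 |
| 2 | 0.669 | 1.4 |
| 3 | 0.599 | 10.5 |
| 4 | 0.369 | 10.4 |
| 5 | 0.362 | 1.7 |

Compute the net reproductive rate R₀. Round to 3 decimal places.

5.096

Survivorship from birth: l_x = p_1·p_2·…·p_x.
  l_1 = 0.39900
  l_2 = 0.26693
  l_3 = 0.15989
  l_4 = 0.05900
  l_5 = 0.02136
R₀ = Σ l_x m_x:
  age 1: 0.39900 × 6.0 = 2.3940
  age 2: 0.26693 × 1.4 = 0.3737
  age 3: 0.15989 × 10.5 = 1.6788
  age 4: 0.05900 × 10.4 = 0.6136
  age 5: 0.02136 × 1.7 = 0.0363
R₀ = 2.3940 + 0.3737 + 1.6788 + 0.6136 + 0.0363 = 5.0965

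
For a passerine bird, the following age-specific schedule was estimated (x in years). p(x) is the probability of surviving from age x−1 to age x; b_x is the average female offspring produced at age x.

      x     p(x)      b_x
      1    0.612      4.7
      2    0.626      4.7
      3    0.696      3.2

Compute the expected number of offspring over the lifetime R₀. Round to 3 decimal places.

Survivorship from birth: l_x = p_1·p_2·…·p_x.
  l_1 = 0.61200
  l_2 = 0.38311
  l_3 = 0.26665
R₀ = Σ l_x b_x:
  age 1: 0.61200 × 4.7 = 2.8764
  age 2: 0.38311 × 4.7 = 1.8006
  age 3: 0.26665 × 3.2 = 0.8533
R₀ = 2.8764 + 1.8006 + 0.8533 = 5.5303

5.530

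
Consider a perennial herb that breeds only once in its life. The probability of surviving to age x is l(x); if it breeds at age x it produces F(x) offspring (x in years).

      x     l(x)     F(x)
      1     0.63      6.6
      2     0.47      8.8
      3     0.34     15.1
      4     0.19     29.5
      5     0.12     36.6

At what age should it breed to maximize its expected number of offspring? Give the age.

4

Expected offspring if breeding at age x = l(x) × F(x):
  age 1: 0.63 × 6.6 = 4.158
  age 2: 0.47 × 8.8 = 4.136
  age 3: 0.34 × 15.1 = 5.134
  age 4: 0.19 × 29.5 = 5.605
  age 5: 0.12 × 36.6 = 4.392
Maximum at age 4 (5.605).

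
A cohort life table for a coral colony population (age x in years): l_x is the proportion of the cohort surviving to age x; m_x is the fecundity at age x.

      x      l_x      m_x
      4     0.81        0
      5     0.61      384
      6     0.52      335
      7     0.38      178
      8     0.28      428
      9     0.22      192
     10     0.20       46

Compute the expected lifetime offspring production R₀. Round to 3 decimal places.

647.360

R₀ = Σ l_x m_x:
  age 4: 0.81 × 0 = 0.0000
  age 5: 0.61 × 384 = 234.2400
  age 6: 0.52 × 335 = 174.2000
  age 7: 0.38 × 178 = 67.6400
  age 8: 0.28 × 428 = 119.8400
  age 9: 0.22 × 192 = 42.2400
  age 10: 0.20 × 46 = 9.2000
R₀ = 0.0000 + 234.2400 + 174.2000 + 67.6400 + 119.8400 + 42.2400 + 9.2000 = 647.3600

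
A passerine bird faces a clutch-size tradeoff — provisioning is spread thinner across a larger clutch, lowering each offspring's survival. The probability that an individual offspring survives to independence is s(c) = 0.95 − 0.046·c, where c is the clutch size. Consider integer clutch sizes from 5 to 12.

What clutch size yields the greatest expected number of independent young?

10

Expected independent young = c × s(c):
  c=5: 5 × 0.720 = 3.600
  c=6: 6 × 0.674 = 4.044
  c=7: 7 × 0.628 = 4.396
  c=8: 8 × 0.582 = 4.656
  c=9: 9 × 0.536 = 4.824
  c=10: 10 × 0.490 = 4.900
  c=11: 11 × 0.444 = 4.884
  c=12: 12 × 0.398 = 4.776
Maximum at c = 10 (4.900 independent young).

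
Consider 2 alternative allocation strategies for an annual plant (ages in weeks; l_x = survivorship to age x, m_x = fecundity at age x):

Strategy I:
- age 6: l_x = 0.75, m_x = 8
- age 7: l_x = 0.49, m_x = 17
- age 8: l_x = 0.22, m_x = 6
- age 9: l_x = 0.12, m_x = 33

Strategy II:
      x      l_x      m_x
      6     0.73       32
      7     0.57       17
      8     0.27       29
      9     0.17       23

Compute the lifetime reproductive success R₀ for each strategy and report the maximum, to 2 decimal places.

44.79

Strategy I: R₀ = 0.75×8 + 0.49×17 + 0.22×6 + 0.12×33 = 19.6100
Strategy II: R₀ = 0.73×32 + 0.57×17 + 0.27×29 + 0.17×23 = 44.7900
Highest R₀: strategy II with 44.7900.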